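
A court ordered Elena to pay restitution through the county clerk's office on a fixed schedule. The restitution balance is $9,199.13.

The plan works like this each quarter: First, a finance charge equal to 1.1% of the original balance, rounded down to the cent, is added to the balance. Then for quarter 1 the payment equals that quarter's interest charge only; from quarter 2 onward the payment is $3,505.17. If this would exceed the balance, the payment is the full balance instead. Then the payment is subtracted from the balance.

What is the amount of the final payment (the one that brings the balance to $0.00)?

$2,492.36

Quarter 1: opening $9,199.13; interest $101.19 → $9,300.32; payment $101.19; balance $9,199.13
Quarter 2: opening $9,199.13; interest $101.19 → $9,300.32; payment $3,505.17; balance $5,795.15
Quarter 3: opening $5,795.15; interest $101.19 → $5,896.34; payment $3,505.17; balance $2,391.17
Quarter 4: opening $2,391.17; interest $101.19 → $2,492.36; payment $2,492.36; balance $0.00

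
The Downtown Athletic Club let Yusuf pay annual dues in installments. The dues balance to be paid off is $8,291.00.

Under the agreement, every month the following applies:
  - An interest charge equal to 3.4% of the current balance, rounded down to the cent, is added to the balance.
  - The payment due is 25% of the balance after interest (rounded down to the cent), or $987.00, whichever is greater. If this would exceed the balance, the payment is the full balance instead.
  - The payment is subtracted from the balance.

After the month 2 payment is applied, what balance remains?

Month 1: $8,291.00 +$281.89 interest = $8,572.89; pay $2,143.22 → $6,429.67
Month 2: $6,429.67 +$218.60 interest = $6,648.27; pay $1,662.06 → $4,986.21

$4,986.21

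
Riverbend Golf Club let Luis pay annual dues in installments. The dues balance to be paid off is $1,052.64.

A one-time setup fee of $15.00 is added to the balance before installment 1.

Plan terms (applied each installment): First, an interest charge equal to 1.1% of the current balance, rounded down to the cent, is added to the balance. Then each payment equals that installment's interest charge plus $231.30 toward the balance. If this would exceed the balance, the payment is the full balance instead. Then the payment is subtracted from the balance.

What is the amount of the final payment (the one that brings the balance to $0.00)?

Installment 1: $1,067.64 +$11.74 interest = $1,079.38; pay $243.04 → $836.34
Installment 2: $836.34 +$9.19 interest = $845.53; pay $240.49 → $605.04
Installment 3: $605.04 +$6.65 interest = $611.69; pay $237.95 → $373.74
Installment 4: $373.74 +$4.11 interest = $377.85; pay $235.41 → $142.44
Installment 5: $142.44 +$1.56 interest = $144.00; pay $144.00 → $0.00

$144.00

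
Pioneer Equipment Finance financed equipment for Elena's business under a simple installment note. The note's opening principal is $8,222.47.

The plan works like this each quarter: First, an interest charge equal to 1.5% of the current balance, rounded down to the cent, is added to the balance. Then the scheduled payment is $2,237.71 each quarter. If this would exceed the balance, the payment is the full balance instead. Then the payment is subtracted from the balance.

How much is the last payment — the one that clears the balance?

# | Opening | Interest | Payment | End bal
1 | $8,222.47 | $123.33 | $2,237.71 | $6,108.09
2 | $6,108.09 | $91.62 | $2,237.71 | $3,962.00
3 | $3,962.00 | $59.43 | $2,237.71 | $1,783.72
4 | $1,783.72 | $26.75 | $1,810.47 | $0.00

$1,810.47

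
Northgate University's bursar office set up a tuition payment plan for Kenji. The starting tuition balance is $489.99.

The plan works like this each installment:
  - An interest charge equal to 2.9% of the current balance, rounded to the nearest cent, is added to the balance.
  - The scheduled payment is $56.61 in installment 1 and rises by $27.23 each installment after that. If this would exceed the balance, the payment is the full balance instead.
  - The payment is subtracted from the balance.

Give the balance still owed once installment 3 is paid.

# | Opening | Interest | Payment | End bal
1 | $489.99 | $14.21 | $56.61 | $447.59
2 | $447.59 | $12.98 | $83.84 | $376.73
3 | $376.73 | $10.93 | $111.07 | $276.59

$276.59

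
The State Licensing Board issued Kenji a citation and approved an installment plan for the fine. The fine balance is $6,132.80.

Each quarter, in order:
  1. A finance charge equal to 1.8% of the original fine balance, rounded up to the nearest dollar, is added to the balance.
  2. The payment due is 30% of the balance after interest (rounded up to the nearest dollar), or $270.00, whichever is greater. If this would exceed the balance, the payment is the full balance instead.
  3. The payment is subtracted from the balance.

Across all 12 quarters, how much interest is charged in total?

$1,332.00

Quarter 1: $6,132.80 +$111.00 interest = $6,243.80; pay $1,874.00 → $4,369.80
Quarter 2: $4,369.80 +$111.00 interest = $4,480.80; pay $1,345.00 → $3,135.80
Quarter 3: $3,135.80 +$111.00 interest = $3,246.80; pay $975.00 → $2,271.80
Quarter 4: $2,271.80 +$111.00 interest = $2,382.80; pay $715.00 → $1,667.80
Quarter 5: $1,667.80 +$111.00 interest = $1,778.80; pay $534.00 → $1,244.80
Quarter 6: $1,244.80 +$111.00 interest = $1,355.80; pay $407.00 → $948.80
Quarter 7: $948.80 +$111.00 interest = $1,059.80; pay $318.00 → $741.80
Quarter 8: $741.80 +$111.00 interest = $852.80; pay $270.00 → $582.80
Quarter 9: $582.80 +$111.00 interest = $693.80; pay $270.00 → $423.80
Quarter 10: $423.80 +$111.00 interest = $534.80; pay $270.00 → $264.80
Quarter 11: $264.80 +$111.00 interest = $375.80; pay $270.00 → $105.80
Quarter 12: $105.80 +$111.00 interest = $216.80; pay $216.80 → $0.00
Total interest: $111.00 + $111.00 + $111.00 + $111.00 + $111.00 + $111.00 + $111.00 + $111.00 + $111.00 + $111.00 + $111.00 + $111.00 = $1,332.00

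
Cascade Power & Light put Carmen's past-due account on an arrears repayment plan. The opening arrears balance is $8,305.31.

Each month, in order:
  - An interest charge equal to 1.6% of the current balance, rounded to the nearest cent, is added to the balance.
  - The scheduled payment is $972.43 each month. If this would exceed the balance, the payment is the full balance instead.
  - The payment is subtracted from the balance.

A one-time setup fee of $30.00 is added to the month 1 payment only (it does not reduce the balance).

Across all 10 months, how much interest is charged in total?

Month 1: $8,305.31 +$132.88 interest = $8,438.19; pay $972.43 (+ $30.00 fee) → $7,465.76
Month 2: $7,465.76 +$119.45 interest = $7,585.21; pay $972.43 → $6,612.78
Month 3: $6,612.78 +$105.80 interest = $6,718.58; pay $972.43 → $5,746.15
Month 4: $5,746.15 +$91.94 interest = $5,838.09; pay $972.43 → $4,865.66
Month 5: $4,865.66 +$77.85 interest = $4,943.51; pay $972.43 → $3,971.08
Month 6: $3,971.08 +$63.54 interest = $4,034.62; pay $972.43 → $3,062.19
Month 7: $3,062.19 +$49.00 interest = $3,111.19; pay $972.43 → $2,138.76
Month 8: $2,138.76 +$34.22 interest = $2,172.98; pay $972.43 → $1,200.55
Month 9: $1,200.55 +$19.21 interest = $1,219.76; pay $972.43 → $247.33
Month 10: $247.33 +$3.96 interest = $251.29; pay $251.29 → $0.00
Total interest: $132.88 + $119.45 + $105.80 + $91.94 + $77.85 + $63.54 + $49.00 + $34.22 + $19.21 + $3.96 = $697.85

$697.85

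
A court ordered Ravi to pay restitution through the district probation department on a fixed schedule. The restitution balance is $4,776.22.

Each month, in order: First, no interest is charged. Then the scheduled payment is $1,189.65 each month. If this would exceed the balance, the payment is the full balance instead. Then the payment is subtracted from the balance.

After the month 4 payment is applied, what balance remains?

$17.62

Month 1: opening $4,776.22; payment $1,189.65; balance $3,586.57
Month 2: opening $3,586.57; payment $1,189.65; balance $2,396.92
Month 3: opening $2,396.92; payment $1,189.65; balance $1,207.27
Month 4: opening $1,207.27; payment $1,189.65; balance $17.62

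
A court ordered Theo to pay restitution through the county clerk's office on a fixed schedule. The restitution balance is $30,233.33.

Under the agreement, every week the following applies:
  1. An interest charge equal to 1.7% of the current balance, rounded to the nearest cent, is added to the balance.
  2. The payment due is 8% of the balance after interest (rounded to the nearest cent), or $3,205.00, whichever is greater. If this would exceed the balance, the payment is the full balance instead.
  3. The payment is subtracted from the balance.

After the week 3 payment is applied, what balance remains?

$22,022.21

Week 1: $30,233.33 +$513.97 interest = $30,747.30; pay $3,205.00 → $27,542.30
Week 2: $27,542.30 +$468.22 interest = $28,010.52; pay $3,205.00 → $24,805.52
Week 3: $24,805.52 +$421.69 interest = $25,227.21; pay $3,205.00 → $22,022.21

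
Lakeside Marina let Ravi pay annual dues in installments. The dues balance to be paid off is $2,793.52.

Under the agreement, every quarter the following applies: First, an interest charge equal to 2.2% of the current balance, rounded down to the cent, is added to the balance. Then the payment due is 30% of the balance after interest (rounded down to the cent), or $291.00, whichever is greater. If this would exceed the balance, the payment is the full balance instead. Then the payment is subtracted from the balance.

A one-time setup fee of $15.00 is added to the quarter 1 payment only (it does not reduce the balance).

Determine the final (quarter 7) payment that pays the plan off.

$179.73

Quarter 1: opening $2,793.52; interest $61.45 → $2,854.97; payment $856.49 (+ $15.00 fee); balance $1,998.48
Quarter 2: opening $1,998.48; interest $43.96 → $2,042.44; payment $612.73; balance $1,429.71
Quarter 3: opening $1,429.71; interest $31.45 → $1,461.16; payment $438.34; balance $1,022.82
Quarter 4: opening $1,022.82; interest $22.50 → $1,045.32; payment $313.59; balance $731.73
Quarter 5: opening $731.73; interest $16.09 → $747.82; payment $291.00; balance $456.82
Quarter 6: opening $456.82; interest $10.05 → $466.87; payment $291.00; balance $175.87
Quarter 7: opening $175.87; interest $3.86 → $179.73; payment $179.73; balance $0.00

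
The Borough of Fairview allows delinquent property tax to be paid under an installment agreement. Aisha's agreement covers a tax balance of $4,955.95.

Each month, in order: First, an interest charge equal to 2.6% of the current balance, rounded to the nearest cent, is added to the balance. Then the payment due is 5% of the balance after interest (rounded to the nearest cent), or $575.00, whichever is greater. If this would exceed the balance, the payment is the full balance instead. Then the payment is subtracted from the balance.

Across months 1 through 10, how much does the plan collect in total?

Month 1: $4,955.95 +$128.85 interest = $5,084.80; pay $575.00 → $4,509.80
Month 2: $4,509.80 +$117.25 interest = $4,627.05; pay $575.00 → $4,052.05
Month 3: $4,052.05 +$105.35 interest = $4,157.40; pay $575.00 → $3,582.40
Month 4: $3,582.40 +$93.14 interest = $3,675.54; pay $575.00 → $3,100.54
Month 5: $3,100.54 +$80.61 interest = $3,181.15; pay $575.00 → $2,606.15
Month 6: $2,606.15 +$67.76 interest = $2,673.91; pay $575.00 → $2,098.91
Month 7: $2,098.91 +$54.57 interest = $2,153.48; pay $575.00 → $1,578.48
Month 8: $1,578.48 +$41.04 interest = $1,619.52; pay $575.00 → $1,044.52
Month 9: $1,044.52 +$27.16 interest = $1,071.68; pay $575.00 → $496.68
Month 10: $496.68 +$12.91 interest = $509.59; pay $509.59 → $0.00
Total paid: $5,684.59

$5,684.59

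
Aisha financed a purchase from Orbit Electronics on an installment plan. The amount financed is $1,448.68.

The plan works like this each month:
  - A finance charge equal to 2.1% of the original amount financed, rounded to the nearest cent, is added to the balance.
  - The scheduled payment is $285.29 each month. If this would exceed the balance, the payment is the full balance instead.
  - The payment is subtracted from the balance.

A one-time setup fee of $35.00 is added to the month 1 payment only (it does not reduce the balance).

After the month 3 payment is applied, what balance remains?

$684.07

Month 1: $1,448.68 +$30.42 interest = $1,479.10; pay $285.29 (+ $35.00 fee) → $1,193.81
Month 2: $1,193.81 +$30.42 interest = $1,224.23; pay $285.29 → $938.94
Month 3: $938.94 +$30.42 interest = $969.36; pay $285.29 → $684.07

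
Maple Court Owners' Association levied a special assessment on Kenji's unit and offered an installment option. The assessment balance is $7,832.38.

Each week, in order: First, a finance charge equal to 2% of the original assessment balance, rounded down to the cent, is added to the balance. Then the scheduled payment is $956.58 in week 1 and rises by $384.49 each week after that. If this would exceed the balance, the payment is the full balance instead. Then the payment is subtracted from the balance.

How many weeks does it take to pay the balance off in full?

Week 1: $7,832.38 +$156.64 interest = $7,989.02; pay $956.58 → $7,032.44
Week 2: $7,032.44 +$156.64 interest = $7,189.08; pay $1,341.07 → $5,848.01
Week 3: $5,848.01 +$156.64 interest = $6,004.65; pay $1,725.56 → $4,279.09
Week 4: $4,279.09 +$156.64 interest = $4,435.73; pay $2,110.05 → $2,325.68
Week 5: $2,325.68 +$156.64 interest = $2,482.32; pay $2,482.32 → $0.00
Balance reaches $0.00 in week 5.

5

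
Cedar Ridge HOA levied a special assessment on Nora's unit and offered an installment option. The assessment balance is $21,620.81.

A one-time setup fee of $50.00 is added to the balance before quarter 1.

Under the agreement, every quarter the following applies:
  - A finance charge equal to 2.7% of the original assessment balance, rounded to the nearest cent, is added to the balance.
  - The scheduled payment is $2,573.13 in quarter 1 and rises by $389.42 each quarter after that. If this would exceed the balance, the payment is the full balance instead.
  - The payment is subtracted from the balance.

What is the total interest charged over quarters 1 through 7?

$4,086.32

Quarter 1: opening $21,670.81; interest $583.76 → $22,254.57; payment $2,573.13; balance $19,681.44
Quarter 2: opening $19,681.44; interest $583.76 → $20,265.20; payment $2,962.55; balance $17,302.65
Quarter 3: opening $17,302.65; interest $583.76 → $17,886.41; payment $3,351.97; balance $14,534.44
Quarter 4: opening $14,534.44; interest $583.76 → $15,118.20; payment $3,741.39; balance $11,376.81
Quarter 5: opening $11,376.81; interest $583.76 → $11,960.57; payment $4,130.81; balance $7,829.76
Quarter 6: opening $7,829.76; interest $583.76 → $8,413.52; payment $4,520.23; balance $3,893.29
Quarter 7: opening $3,893.29; interest $583.76 → $4,477.05; payment $4,477.05; balance $0.00
Total interest: $583.76 + $583.76 + $583.76 + $583.76 + $583.76 + $583.76 + $583.76 = $4,086.32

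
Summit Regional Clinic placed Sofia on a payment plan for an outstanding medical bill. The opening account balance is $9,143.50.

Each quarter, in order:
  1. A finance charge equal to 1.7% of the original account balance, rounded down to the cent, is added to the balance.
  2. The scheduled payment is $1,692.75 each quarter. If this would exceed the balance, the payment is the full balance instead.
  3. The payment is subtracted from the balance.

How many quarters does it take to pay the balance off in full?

6

Quarter 1: opening $9,143.50; interest $155.43 → $9,298.93; payment $1,692.75; balance $7,606.18
Quarter 2: opening $7,606.18; interest $155.43 → $7,761.61; payment $1,692.75; balance $6,068.86
Quarter 3: opening $6,068.86; interest $155.43 → $6,224.29; payment $1,692.75; balance $4,531.54
Quarter 4: opening $4,531.54; interest $155.43 → $4,686.97; payment $1,692.75; balance $2,994.22
Quarter 5: opening $2,994.22; interest $155.43 → $3,149.65; payment $1,692.75; balance $1,456.90
Quarter 6: opening $1,456.90; interest $155.43 → $1,612.33; payment $1,612.33; balance $0.00
Balance reaches $0.00 in quarter 6.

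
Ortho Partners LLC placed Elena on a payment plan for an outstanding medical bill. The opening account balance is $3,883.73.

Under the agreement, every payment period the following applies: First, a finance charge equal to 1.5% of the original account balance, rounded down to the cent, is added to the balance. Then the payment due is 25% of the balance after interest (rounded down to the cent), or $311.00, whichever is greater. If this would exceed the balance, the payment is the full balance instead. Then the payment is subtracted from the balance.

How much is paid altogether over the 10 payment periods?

# | Opening | Interest | Payment | End bal
1 | $3,883.73 | $58.25 | $985.49 | $2,956.49
2 | $2,956.49 | $58.25 | $753.68 | $2,261.06
3 | $2,261.06 | $58.25 | $579.82 | $1,739.49
4 | $1,739.49 | $58.25 | $449.43 | $1,348.31
5 | $1,348.31 | $58.25 | $351.64 | $1,054.92
6 | $1,054.92 | $58.25 | $311.00 | $802.17
7 | $802.17 | $58.25 | $311.00 | $549.42
8 | $549.42 | $58.25 | $311.00 | $296.67
9 | $296.67 | $58.25 | $311.00 | $43.92
10 | $43.92 | $58.25 | $102.17 | $0.00
Total paid: $4,466.23

$4,466.23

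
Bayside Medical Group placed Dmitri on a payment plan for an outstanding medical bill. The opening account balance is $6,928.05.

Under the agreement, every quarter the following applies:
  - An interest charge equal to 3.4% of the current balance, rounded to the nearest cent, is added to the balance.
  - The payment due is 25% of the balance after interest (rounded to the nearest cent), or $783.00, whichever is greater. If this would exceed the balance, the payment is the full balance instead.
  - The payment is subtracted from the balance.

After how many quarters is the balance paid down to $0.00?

8

Quarter 1: opening $6,928.05; interest $235.55 → $7,163.60; payment $1,790.90; balance $5,372.70
Quarter 2: opening $5,372.70; interest $182.67 → $5,555.37; payment $1,388.84; balance $4,166.53
Quarter 3: opening $4,166.53; interest $141.66 → $4,308.19; payment $1,077.05; balance $3,231.14
Quarter 4: opening $3,231.14; interest $109.86 → $3,341.00; payment $835.25; balance $2,505.75
Quarter 5: opening $2,505.75; interest $85.20 → $2,590.95; payment $783.00; balance $1,807.95
Quarter 6: opening $1,807.95; interest $61.47 → $1,869.42; payment $783.00; balance $1,086.42
Quarter 7: opening $1,086.42; interest $36.94 → $1,123.36; payment $783.00; balance $340.36
Quarter 8: opening $340.36; interest $11.57 → $351.93; payment $351.93; balance $0.00
Balance reaches $0.00 in quarter 8.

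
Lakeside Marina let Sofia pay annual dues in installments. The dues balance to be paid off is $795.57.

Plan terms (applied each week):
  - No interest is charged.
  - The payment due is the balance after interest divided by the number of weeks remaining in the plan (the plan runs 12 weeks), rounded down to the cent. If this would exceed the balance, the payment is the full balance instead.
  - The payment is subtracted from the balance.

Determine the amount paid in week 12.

$66.30

# | Opening | Payment | End bal
1 | $795.57 | $66.29 | $729.28
2 | $729.28 | $66.29 | $662.99
3 | $662.99 | $66.29 | $596.70
4 | $596.70 | $66.30 | $530.40
5 | $530.40 | $66.30 | $464.10
6 | $464.10 | $66.30 | $397.80
7 | $397.80 | $66.30 | $331.50
8 | $331.50 | $66.30 | $265.20
9 | $265.20 | $66.30 | $198.90
10 | $198.90 | $66.30 | $132.60
11 | $132.60 | $66.30 | $66.30
12 | $66.30 | $66.30 | $0.00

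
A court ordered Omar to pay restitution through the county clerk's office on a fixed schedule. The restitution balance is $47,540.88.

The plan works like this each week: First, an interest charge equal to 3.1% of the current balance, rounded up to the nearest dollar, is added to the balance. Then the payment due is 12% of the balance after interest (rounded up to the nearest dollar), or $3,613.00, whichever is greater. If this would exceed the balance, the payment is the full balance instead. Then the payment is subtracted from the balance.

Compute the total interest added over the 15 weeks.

Week 1: $47,540.88 +$1,474.00 interest = $49,014.88; pay $5,882.00 → $43,132.88
Week 2: $43,132.88 +$1,338.00 interest = $44,470.88; pay $5,337.00 → $39,133.88
Week 3: $39,133.88 +$1,214.00 interest = $40,347.88; pay $4,842.00 → $35,505.88
Week 4: $35,505.88 +$1,101.00 interest = $36,606.88; pay $4,393.00 → $32,213.88
Week 5: $32,213.88 +$999.00 interest = $33,212.88; pay $3,986.00 → $29,226.88
Week 6: $29,226.88 +$907.00 interest = $30,133.88; pay $3,617.00 → $26,516.88
Week 7: $26,516.88 +$823.00 interest = $27,339.88; pay $3,613.00 → $23,726.88
Week 8: $23,726.88 +$736.00 interest = $24,462.88; pay $3,613.00 → $20,849.88
Week 9: $20,849.88 +$647.00 interest = $21,496.88; pay $3,613.00 → $17,883.88
Week 10: $17,883.88 +$555.00 interest = $18,438.88; pay $3,613.00 → $14,825.88
Week 11: $14,825.88 +$460.00 interest = $15,285.88; pay $3,613.00 → $11,672.88
Week 12: $11,672.88 +$362.00 interest = $12,034.88; pay $3,613.00 → $8,421.88
Week 13: $8,421.88 +$262.00 interest = $8,683.88; pay $3,613.00 → $5,070.88
Week 14: $5,070.88 +$158.00 interest = $5,228.88; pay $3,613.00 → $1,615.88
Week 15: $1,615.88 +$51.00 interest = $1,666.88; pay $1,666.88 → $0.00
Total interest: $1,474.00 + $1,338.00 + $1,214.00 + $1,101.00 + $999.00 + $907.00 + $823.00 + $736.00 + $647.00 + $555.00 + $460.00 + $362.00 + $262.00 + $158.00 + $51.00 = $11,087.00

$11,087.00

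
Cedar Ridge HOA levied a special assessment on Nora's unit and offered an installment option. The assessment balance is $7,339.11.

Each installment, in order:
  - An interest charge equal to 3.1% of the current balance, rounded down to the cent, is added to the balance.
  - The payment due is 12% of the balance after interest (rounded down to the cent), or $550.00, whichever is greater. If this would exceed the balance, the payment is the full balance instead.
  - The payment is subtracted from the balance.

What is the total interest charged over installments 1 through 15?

$1,719.16

Installment 1: $7,339.11 +$227.51 interest = $7,566.62; pay $907.99 → $6,658.63
Installment 2: $6,658.63 +$206.41 interest = $6,865.04; pay $823.80 → $6,041.24
Installment 3: $6,041.24 +$187.27 interest = $6,228.51; pay $747.42 → $5,481.09
Installment 4: $5,481.09 +$169.91 interest = $5,651.00; pay $678.12 → $4,972.88
Installment 5: $4,972.88 +$154.15 interest = $5,127.03; pay $615.24 → $4,511.79
Installment 6: $4,511.79 +$139.86 interest = $4,651.65; pay $558.19 → $4,093.46
Installment 7: $4,093.46 +$126.89 interest = $4,220.35; pay $550.00 → $3,670.35
Installment 8: $3,670.35 +$113.78 interest = $3,784.13; pay $550.00 → $3,234.13
Installment 9: $3,234.13 +$100.25 interest = $3,334.38; pay $550.00 → $2,784.38
Installment 10: $2,784.38 +$86.31 interest = $2,870.69; pay $550.00 → $2,320.69
Installment 11: $2,320.69 +$71.94 interest = $2,392.63; pay $550.00 → $1,842.63
Installment 12: $1,842.63 +$57.12 interest = $1,899.75; pay $550.00 → $1,349.75
Installment 13: $1,349.75 +$41.84 interest = $1,391.59; pay $550.00 → $841.59
Installment 14: $841.59 +$26.08 interest = $867.67; pay $550.00 → $317.67
Installment 15: $317.67 +$9.84 interest = $327.51; pay $327.51 → $0.00
Total interest: $227.51 + $206.41 + $187.27 + $169.91 + $154.15 + $139.86 + $126.89 + $113.78 + $100.25 + $86.31 + $71.94 + $57.12 + $41.84 + $26.08 + $9.84 = $1,719.16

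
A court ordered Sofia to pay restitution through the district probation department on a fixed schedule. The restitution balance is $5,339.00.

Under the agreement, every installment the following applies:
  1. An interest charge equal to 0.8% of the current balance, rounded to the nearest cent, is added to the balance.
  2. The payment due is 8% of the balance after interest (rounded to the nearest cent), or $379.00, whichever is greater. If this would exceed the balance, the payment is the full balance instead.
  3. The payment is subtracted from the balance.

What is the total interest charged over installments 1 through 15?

$339.86

Installment 1: $5,339.00 +$42.71 interest = $5,381.71; pay $430.54 → $4,951.17
Installment 2: $4,951.17 +$39.61 interest = $4,990.78; pay $399.26 → $4,591.52
Installment 3: $4,591.52 +$36.73 interest = $4,628.25; pay $379.00 → $4,249.25
Installment 4: $4,249.25 +$33.99 interest = $4,283.24; pay $379.00 → $3,904.24
Installment 5: $3,904.24 +$31.23 interest = $3,935.47; pay $379.00 → $3,556.47
Installment 6: $3,556.47 +$28.45 interest = $3,584.92; pay $379.00 → $3,205.92
Installment 7: $3,205.92 +$25.65 interest = $3,231.57; pay $379.00 → $2,852.57
Installment 8: $2,852.57 +$22.82 interest = $2,875.39; pay $379.00 → $2,496.39
Installment 9: $2,496.39 +$19.97 interest = $2,516.36; pay $379.00 → $2,137.36
Installment 10: $2,137.36 +$17.10 interest = $2,154.46; pay $379.00 → $1,775.46
Installment 11: $1,775.46 +$14.20 interest = $1,789.66; pay $379.00 → $1,410.66
Installment 12: $1,410.66 +$11.29 interest = $1,421.95; pay $379.00 → $1,042.95
Installment 13: $1,042.95 +$8.34 interest = $1,051.29; pay $379.00 → $672.29
Installment 14: $672.29 +$5.38 interest = $677.67; pay $379.00 → $298.67
Installment 15: $298.67 +$2.39 interest = $301.06; pay $301.06 → $0.00
Total interest: $42.71 + $39.61 + $36.73 + $33.99 + $31.23 + $28.45 + $25.65 + $22.82 + $19.97 + $17.10 + $14.20 + $11.29 + $8.34 + $5.38 + $2.39 = $339.86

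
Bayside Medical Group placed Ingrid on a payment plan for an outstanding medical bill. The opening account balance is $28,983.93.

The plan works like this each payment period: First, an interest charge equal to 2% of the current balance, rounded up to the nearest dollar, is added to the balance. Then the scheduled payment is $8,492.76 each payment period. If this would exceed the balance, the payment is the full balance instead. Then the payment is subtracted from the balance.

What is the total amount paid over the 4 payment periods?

$30,342.93

Payment period 1: $28,983.93 +$580.00 interest = $29,563.93; pay $8,492.76 → $21,071.17
Payment period 2: $21,071.17 +$422.00 interest = $21,493.17; pay $8,492.76 → $13,000.41
Payment period 3: $13,000.41 +$261.00 interest = $13,261.41; pay $8,492.76 → $4,768.65
Payment period 4: $4,768.65 +$96.00 interest = $4,864.65; pay $4,864.65 → $0.00
Total paid: $30,342.93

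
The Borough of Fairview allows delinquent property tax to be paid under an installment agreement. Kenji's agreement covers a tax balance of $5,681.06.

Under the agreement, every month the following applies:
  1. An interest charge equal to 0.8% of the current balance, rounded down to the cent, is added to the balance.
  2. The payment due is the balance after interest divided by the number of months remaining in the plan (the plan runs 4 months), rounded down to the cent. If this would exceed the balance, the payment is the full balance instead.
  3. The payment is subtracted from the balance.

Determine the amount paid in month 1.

Month 1: $5,681.06 +$45.44 interest = $5,726.50; pay $1,431.62 → $4,294.88

$1,431.62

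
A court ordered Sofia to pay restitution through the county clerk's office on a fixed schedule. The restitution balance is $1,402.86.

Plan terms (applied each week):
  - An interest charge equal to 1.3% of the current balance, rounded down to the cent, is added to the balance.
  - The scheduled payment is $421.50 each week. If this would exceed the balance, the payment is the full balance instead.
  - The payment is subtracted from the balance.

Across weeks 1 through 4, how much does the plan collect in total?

$1,444.06

Week 1: opening $1,402.86; interest $18.23 → $1,421.09; payment $421.50; balance $999.59
Week 2: opening $999.59; interest $12.99 → $1,012.58; payment $421.50; balance $591.08
Week 3: opening $591.08; interest $7.68 → $598.76; payment $421.50; balance $177.26
Week 4: opening $177.26; interest $2.30 → $179.56; payment $179.56; balance $0.00
Total paid: $1,444.06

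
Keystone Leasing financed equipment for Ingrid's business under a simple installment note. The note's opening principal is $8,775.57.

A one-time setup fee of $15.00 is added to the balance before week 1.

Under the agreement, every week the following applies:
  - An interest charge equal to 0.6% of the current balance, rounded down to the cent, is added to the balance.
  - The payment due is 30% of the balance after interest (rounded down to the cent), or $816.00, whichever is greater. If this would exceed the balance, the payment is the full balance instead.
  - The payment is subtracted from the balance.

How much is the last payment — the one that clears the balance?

# | Opening | Interest | Payment | End bal
1 | $8,790.57 | $52.74 | $2,652.99 | $6,190.32
2 | $6,190.32 | $37.14 | $1,868.23 | $4,359.23
3 | $4,359.23 | $26.15 | $1,315.61 | $3,069.77
4 | $3,069.77 | $18.41 | $926.45 | $2,161.73
5 | $2,161.73 | $12.97 | $816.00 | $1,358.70
6 | $1,358.70 | $8.15 | $816.00 | $550.85
7 | $550.85 | $3.30 | $554.15 | $0.00

$554.15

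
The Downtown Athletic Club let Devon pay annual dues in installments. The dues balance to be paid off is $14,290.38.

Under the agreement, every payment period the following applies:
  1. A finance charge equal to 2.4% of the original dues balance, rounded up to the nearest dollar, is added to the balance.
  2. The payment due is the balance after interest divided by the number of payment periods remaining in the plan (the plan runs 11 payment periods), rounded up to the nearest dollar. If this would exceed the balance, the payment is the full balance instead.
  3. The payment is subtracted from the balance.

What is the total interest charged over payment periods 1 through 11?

Payment period 1: $14,290.38 +$343.00 interest = $14,633.38; pay $1,331.00 → $13,302.38
Payment period 2: $13,302.38 +$343.00 interest = $13,645.38; pay $1,365.00 → $12,280.38
Payment period 3: $12,280.38 +$343.00 interest = $12,623.38; pay $1,403.00 → $11,220.38
Payment period 4: $11,220.38 +$343.00 interest = $11,563.38; pay $1,446.00 → $10,117.38
Payment period 5: $10,117.38 +$343.00 interest = $10,460.38; pay $1,495.00 → $8,965.38
Payment period 6: $8,965.38 +$343.00 interest = $9,308.38; pay $1,552.00 → $7,756.38
Payment period 7: $7,756.38 +$343.00 interest = $8,099.38; pay $1,620.00 → $6,479.38
Payment period 8: $6,479.38 +$343.00 interest = $6,822.38; pay $1,706.00 → $5,116.38
Payment period 9: $5,116.38 +$343.00 interest = $5,459.38; pay $1,820.00 → $3,639.38
Payment period 10: $3,639.38 +$343.00 interest = $3,982.38; pay $1,992.00 → $1,990.38
Payment period 11: $1,990.38 +$343.00 interest = $2,333.38; pay $2,333.38 → $0.00
Total interest: $343.00 + $343.00 + $343.00 + $343.00 + $343.00 + $343.00 + $343.00 + $343.00 + $343.00 + $343.00 + $343.00 = $3,773.00

$3,773.00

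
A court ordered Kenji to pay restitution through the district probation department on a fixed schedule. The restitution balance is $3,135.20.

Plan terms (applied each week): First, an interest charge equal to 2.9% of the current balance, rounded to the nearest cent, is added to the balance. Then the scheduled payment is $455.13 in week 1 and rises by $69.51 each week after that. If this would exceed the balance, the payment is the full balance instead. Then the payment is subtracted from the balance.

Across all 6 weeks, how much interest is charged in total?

$339.63

Week 1: opening $3,135.20; interest $90.92 → $3,226.12; payment $455.13; balance $2,770.99
Week 2: opening $2,770.99; interest $80.36 → $2,851.35; payment $524.64; balance $2,326.71
Week 3: opening $2,326.71; interest $67.47 → $2,394.18; payment $594.15; balance $1,800.03
Week 4: opening $1,800.03; interest $52.20 → $1,852.23; payment $663.66; balance $1,188.57
Week 5: opening $1,188.57; interest $34.47 → $1,223.04; payment $733.17; balance $489.87
Week 6: opening $489.87; interest $14.21 → $504.08; payment $504.08; balance $0.00
Total interest: $90.92 + $80.36 + $67.47 + $52.20 + $34.47 + $14.21 = $339.63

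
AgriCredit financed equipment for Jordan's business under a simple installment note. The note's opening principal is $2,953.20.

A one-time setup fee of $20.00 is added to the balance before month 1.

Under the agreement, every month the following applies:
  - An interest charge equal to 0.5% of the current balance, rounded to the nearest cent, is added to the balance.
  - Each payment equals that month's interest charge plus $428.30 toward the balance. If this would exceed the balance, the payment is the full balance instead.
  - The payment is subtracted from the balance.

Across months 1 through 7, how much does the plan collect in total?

$3,032.29

# | Opening | Interest | Payment | End bal
1 | $2,973.20 | $14.87 | $443.17 | $2,544.90
2 | $2,544.90 | $12.72 | $441.02 | $2,116.60
3 | $2,116.60 | $10.58 | $438.88 | $1,688.30
4 | $1,688.30 | $8.44 | $436.74 | $1,260.00
5 | $1,260.00 | $6.30 | $434.60 | $831.70
6 | $831.70 | $4.16 | $432.46 | $403.40
7 | $403.40 | $2.02 | $405.42 | $0.00
Total paid: $3,032.29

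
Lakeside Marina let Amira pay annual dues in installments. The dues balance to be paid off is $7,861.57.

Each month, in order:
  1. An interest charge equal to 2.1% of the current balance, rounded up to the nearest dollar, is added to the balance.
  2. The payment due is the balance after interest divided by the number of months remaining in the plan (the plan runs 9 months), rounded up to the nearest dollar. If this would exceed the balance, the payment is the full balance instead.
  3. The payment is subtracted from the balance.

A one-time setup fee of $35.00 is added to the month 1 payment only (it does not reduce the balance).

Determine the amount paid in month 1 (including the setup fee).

Month 1: opening $7,861.57; interest $166.00 → $8,027.57; payment $892.00 (+ $35.00 fee); balance $7,135.57

$927.00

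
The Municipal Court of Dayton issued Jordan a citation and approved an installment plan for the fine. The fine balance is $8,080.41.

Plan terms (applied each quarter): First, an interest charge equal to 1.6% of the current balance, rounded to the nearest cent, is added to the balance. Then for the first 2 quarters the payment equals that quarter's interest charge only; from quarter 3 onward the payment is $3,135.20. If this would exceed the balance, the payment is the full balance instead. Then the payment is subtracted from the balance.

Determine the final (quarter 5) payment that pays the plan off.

$2,052.82

Quarter 1: $8,080.41 +$129.29 interest = $8,209.70; pay $129.29 → $8,080.41
Quarter 2: $8,080.41 +$129.29 interest = $8,209.70; pay $129.29 → $8,080.41
Quarter 3: $8,080.41 +$129.29 interest = $8,209.70; pay $3,135.20 → $5,074.50
Quarter 4: $5,074.50 +$81.19 interest = $5,155.69; pay $3,135.20 → $2,020.49
Quarter 5: $2,020.49 +$32.33 interest = $2,052.82; pay $2,052.82 → $0.00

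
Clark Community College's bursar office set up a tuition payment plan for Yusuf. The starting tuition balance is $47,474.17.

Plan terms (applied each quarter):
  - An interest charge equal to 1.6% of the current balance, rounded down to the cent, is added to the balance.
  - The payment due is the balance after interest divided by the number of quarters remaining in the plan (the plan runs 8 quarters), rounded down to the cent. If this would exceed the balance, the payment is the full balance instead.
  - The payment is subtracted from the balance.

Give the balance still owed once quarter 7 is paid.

$6,631.68

# | Opening | Interest | Payment | End bal
1 | $47,474.17 | $759.58 | $6,029.21 | $42,204.54
2 | $42,204.54 | $675.27 | $6,125.68 | $36,754.13
3 | $36,754.13 | $588.06 | $6,223.69 | $31,118.50
4 | $31,118.50 | $497.89 | $6,323.27 | $25,293.12
5 | $25,293.12 | $404.68 | $6,424.45 | $19,273.35
6 | $19,273.35 | $308.37 | $6,527.24 | $13,054.48
7 | $13,054.48 | $208.87 | $6,631.67 | $6,631.68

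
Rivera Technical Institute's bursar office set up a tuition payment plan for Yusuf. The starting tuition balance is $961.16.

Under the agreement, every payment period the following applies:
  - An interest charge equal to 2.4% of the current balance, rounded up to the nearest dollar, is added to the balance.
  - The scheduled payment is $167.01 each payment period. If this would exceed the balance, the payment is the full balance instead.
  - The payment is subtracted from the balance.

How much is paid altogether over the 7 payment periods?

Payment period 1: opening $961.16; interest $24.00 → $985.16; payment $167.01; balance $818.15
Payment period 2: opening $818.15; interest $20.00 → $838.15; payment $167.01; balance $671.14
Payment period 3: opening $671.14; interest $17.00 → $688.14; payment $167.01; balance $521.13
Payment period 4: opening $521.13; interest $13.00 → $534.13; payment $167.01; balance $367.12
Payment period 5: opening $367.12; interest $9.00 → $376.12; payment $167.01; balance $209.11
Payment period 6: opening $209.11; interest $6.00 → $215.11; payment $167.01; balance $48.10
Payment period 7: opening $48.10; interest $2.00 → $50.10; payment $50.10; balance $0.00
Total paid: $1,052.16

$1,052.16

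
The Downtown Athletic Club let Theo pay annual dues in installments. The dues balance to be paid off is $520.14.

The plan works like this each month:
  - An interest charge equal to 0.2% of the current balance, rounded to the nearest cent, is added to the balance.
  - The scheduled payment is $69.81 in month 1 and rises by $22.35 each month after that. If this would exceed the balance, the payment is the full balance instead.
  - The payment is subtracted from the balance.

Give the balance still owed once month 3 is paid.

$246.32

# | Opening | Interest | Payment | End bal
1 | $520.14 | $1.04 | $69.81 | $451.37
2 | $451.37 | $0.90 | $92.16 | $360.11
3 | $360.11 | $0.72 | $114.51 | $246.32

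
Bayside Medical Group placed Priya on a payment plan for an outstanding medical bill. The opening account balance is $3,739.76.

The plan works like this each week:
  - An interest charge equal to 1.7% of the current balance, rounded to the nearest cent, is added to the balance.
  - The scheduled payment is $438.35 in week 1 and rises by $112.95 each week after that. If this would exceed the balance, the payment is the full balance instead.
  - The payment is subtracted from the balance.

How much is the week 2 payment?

$551.30

Week 1: $3,739.76 +$63.58 interest = $3,803.34; pay $438.35 → $3,364.99
Week 2: $3,364.99 +$57.20 interest = $3,422.19; pay $551.30 → $2,870.89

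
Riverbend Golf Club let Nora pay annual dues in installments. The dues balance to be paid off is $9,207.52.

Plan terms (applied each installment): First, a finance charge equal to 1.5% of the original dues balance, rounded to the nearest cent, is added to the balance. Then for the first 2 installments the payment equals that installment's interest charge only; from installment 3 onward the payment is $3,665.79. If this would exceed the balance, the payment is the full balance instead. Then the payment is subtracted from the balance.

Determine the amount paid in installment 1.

# | Opening | Interest | Payment | End bal
1 | $9,207.52 | $138.11 | $138.11 | $9,207.52

$138.11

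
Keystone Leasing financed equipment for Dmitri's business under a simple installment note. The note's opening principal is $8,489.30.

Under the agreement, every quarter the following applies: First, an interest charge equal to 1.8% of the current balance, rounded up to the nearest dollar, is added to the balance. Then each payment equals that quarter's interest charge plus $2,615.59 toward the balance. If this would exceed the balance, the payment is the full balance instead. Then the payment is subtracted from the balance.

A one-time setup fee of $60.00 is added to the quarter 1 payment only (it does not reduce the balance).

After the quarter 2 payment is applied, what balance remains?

# | Opening | Interest | Payment | Fee | End bal
1 | $8,489.30 | $153.00 | $2,768.59 | $60.00 | $5,873.71
2 | $5,873.71 | $106.00 | $2,721.59 | — | $3,258.12

$3,258.12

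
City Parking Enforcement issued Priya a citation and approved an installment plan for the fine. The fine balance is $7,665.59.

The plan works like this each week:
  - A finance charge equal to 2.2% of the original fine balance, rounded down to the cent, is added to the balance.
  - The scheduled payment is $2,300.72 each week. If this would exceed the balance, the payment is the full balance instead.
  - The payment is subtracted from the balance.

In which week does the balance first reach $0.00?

Week 1: opening $7,665.59; interest $168.64 → $7,834.23; payment $2,300.72; balance $5,533.51
Week 2: opening $5,533.51; interest $168.64 → $5,702.15; payment $2,300.72; balance $3,401.43
Week 3: opening $3,401.43; interest $168.64 → $3,570.07; payment $2,300.72; balance $1,269.35
Week 4: opening $1,269.35; interest $168.64 → $1,437.99; payment $1,437.99; balance $0.00
Balance reaches $0.00 in week 4.

4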